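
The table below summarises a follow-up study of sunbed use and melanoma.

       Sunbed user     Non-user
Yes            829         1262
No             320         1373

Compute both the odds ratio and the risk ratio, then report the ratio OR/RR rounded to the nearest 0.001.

1.871

Reading the table with exposure as columns: a = 829 (Sunbed user, case), b = 320 (Sunbed user, non-case), c = 1262 (Non-user, case), d = 1373.
OR = (829·1373)/(320·1262) = 1138217/403840 = 2.81849
Risk in exposed = 829/1149 = 0.72150; risk in unexposed = 1262/2635 = 0.47894; RR = 1.50645
OR/RR = 2.81849 / 1.50645 = 1.87094
The outcome is not rare, so the OR lies further from 1 than the RR.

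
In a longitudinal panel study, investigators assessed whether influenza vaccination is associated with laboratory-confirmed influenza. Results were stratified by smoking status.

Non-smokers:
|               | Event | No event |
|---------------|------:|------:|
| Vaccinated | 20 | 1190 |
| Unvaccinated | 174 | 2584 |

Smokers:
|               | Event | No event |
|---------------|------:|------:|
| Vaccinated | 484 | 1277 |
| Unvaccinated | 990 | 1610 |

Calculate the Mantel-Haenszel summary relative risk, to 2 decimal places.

RR_MH = Σ(aᵢ·n₀ᵢ/nᵢ) / Σ(cᵢ·n₁ᵢ/nᵢ), with n₁ᵢ = aᵢ+bᵢ (exposed), n₀ᵢ = cᵢ+dᵢ (unexposed), nᵢ = n₁ᵢ+n₀ᵢ.
Stratum 1 (Non-smokers): n₁ = 1210, n₀ = 2758, n = 3968; a·n₀/n = 20·2758/3968 = 13.9012; c·n₁/n = 174·1210/3968 = 53.0595
Stratum 2 (Smokers): n₁ = 1761, n₀ = 2600, n = 4361; a·n₀/n = 484·2600/4361 = 288.5577; c·n₁/n = 990·1761/4361 = 399.7684
RR_MH = (13.9012 + 288.5577) / (53.0595 + 399.7684) = 302.4589 / 452.8279 = 0.66793

0.67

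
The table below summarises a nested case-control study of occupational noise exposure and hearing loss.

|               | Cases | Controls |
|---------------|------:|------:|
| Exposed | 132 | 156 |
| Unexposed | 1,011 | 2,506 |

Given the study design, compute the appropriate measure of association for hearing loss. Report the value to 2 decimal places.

Cells: a = 132, b = 156, c = 1011, d = 2506.
This is a nested case-control study: participants were sampled on outcome status, so risks in the source population cannot be estimated directly — relative risk is not valid here. The odds ratio is the appropriate measure.
OR = (a·d)/(b·c) = (132 × 2506) / (156 × 1011) = 330792 / 157716 = 2.09739

2.10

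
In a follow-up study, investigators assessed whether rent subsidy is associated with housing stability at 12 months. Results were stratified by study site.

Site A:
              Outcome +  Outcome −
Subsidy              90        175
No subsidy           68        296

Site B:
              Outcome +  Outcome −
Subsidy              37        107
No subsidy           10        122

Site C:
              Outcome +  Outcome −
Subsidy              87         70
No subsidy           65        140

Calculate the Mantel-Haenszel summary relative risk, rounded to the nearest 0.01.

RR_MH = Σ(aᵢ·n₀ᵢ/nᵢ) / Σ(cᵢ·n₁ᵢ/nᵢ), with n₁ᵢ = aᵢ+bᵢ (exposed), n₀ᵢ = cᵢ+dᵢ (unexposed), nᵢ = n₁ᵢ+n₀ᵢ.
Stratum 1 (Site A): n₁ = 265, n₀ = 364, n = 629; a·n₀/n = 90·364/629 = 52.0827; c·n₁/n = 68·265/629 = 28.6486
Stratum 2 (Site B): n₁ = 144, n₀ = 132, n = 276; a·n₀/n = 37·132/276 = 17.6957; c·n₁/n = 10·144/276 = 5.2174
Stratum 3 (Site C): n₁ = 157, n₀ = 205, n = 362; a·n₀/n = 87·205/362 = 49.2680; c·n₁/n = 65·157/362 = 28.1906
RR_MH = (52.0827 + 17.6957 + 49.2680) / (28.6486 + 5.2174 + 28.1906) = 119.0463 / 62.0566 = 1.91835

1.92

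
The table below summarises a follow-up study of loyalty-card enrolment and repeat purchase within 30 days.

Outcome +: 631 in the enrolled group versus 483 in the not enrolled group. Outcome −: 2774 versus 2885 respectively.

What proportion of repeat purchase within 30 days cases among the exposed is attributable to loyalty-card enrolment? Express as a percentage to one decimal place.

22.6

From the description: a = 631, b = 2774, c = 483, d = 2885.
Risk in exposed = 631/3405 = 0.18532; risk in unexposed = 483/3368 = 0.14341.
RR = 0.18532/0.14341 = 1.29222
AR% = (RR − 1)/RR × 100 = (1.29222 − 1)/1.29222 × 100 = 22.6139%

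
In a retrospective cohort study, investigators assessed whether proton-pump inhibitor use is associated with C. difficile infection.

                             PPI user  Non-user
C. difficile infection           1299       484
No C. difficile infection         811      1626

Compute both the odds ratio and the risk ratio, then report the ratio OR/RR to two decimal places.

Reading the table with exposure as columns: a = 1299 (PPI user, case), b = 811 (PPI user, non-case), c = 484 (Non-user, case), d = 1626.
OR = (1299·1626)/(811·484) = 2112174/392524 = 5.38101
Risk in exposed = 1299/2110 = 0.61564; risk in unexposed = 484/2110 = 0.22938; RR = 2.68388
OR/RR = 5.38101 / 2.68388 = 2.00493
The outcome is not rare, so the OR lies further from 1 than the RR.

2.00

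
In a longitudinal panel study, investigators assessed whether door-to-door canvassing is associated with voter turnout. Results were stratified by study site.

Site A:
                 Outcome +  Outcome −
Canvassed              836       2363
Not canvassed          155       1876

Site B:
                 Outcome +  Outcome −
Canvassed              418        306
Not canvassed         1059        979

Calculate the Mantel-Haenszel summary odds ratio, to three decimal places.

OR_MH = Σ(aᵢdᵢ/nᵢ) / Σ(bᵢcᵢ/nᵢ), where nᵢ is the stratum total.
Stratum 1 (Site A): n = 5230; a·d/n = 836·1876/5230 = 299.8730; b·c/n = 2363·155/5230 = 70.0315
Stratum 2 (Site B): n = 2762; a·d/n = 418·979/2762 = 148.1615; b·c/n = 306·1059/2762 = 117.3259
OR_MH = (299.8730 + 148.1615) / (70.0315 + 117.3259) = 448.0345 / 187.3574 = 2.39134

2.391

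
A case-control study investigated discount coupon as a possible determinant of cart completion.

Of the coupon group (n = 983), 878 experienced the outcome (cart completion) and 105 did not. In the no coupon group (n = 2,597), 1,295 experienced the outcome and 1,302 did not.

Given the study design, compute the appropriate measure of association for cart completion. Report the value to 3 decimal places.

8.407

From the description: a = 878, b = 105, c = 1295, d = 1302.
This is a case-control study: participants were sampled on outcome status, so risks in the source population cannot be estimated directly — relative risk is not valid here. The odds ratio is the appropriate measure.
OR = (a·d)/(b·c) = (878 × 1302) / (105 × 1295) = 1143156 / 135975 = 8.40710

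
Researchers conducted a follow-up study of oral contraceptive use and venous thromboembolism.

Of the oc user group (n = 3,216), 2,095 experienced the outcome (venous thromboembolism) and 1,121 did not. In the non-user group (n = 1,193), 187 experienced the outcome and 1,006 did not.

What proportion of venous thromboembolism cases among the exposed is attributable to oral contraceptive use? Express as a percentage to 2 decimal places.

75.94

From the description: a = 2095, b = 1121, c = 187, d = 1006.
Risk in exposed = 2095/3216 = 0.65143; risk in unexposed = 187/1193 = 0.15675.
RR = 0.65143/0.15675 = 4.15592
AR% = (RR − 1)/RR × 100 = (4.15592 − 1)/4.15592 × 100 = 75.9379%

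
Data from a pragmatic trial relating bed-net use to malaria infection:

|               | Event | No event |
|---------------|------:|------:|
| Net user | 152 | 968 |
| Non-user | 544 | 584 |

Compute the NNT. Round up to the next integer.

Risk in treated group = 152/1120 = 0.13571; risk in control = 544/1128 = 0.48227.
Absolute risk reduction = 0.48227 − 0.13571 = 0.34656
NNT = 1 / ARR = 1 / 0.34656 = 2.886 → round up → 3

3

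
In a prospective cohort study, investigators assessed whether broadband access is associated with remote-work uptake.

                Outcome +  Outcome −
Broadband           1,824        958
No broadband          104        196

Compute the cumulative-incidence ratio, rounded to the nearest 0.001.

Cells: a = 1824, b = 958, c = 104, d = 196.
Risk in exposed = 1824/2782 = 0.65564; risk in unexposed = 104/300 = 0.34667.
RR = 0.65564 / 0.34667 = 1.89128
The risk among the exposed is 1.89 times that among the unexposed.

1.891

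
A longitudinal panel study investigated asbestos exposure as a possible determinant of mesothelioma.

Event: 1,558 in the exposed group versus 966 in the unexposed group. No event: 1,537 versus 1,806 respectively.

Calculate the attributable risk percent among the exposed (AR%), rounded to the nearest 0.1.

30.8

From the description: a = 1558, b = 1537, c = 966, d = 1806.
Risk in exposed = 1558/3095 = 0.50339; risk in unexposed = 966/2772 = 0.34848.
RR = 0.50339/0.34848 = 1.44452
AR% = (RR − 1)/RR × 100 = (1.44452 − 1)/1.44452 × 100 = 30.7727%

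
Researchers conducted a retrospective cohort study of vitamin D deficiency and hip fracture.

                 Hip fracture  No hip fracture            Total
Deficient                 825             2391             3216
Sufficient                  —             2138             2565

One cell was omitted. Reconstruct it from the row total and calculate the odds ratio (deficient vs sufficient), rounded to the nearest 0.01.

1.73

The missing cell is in the unexposed row: 2565 − 2138 = 427.
So a = 825, b = 2391, c = 427, d = 2138.
OR = (a·d)/(b·c) = (825 × 2138) / (2391 × 427) = 1763850 / 1020957 = 1.72764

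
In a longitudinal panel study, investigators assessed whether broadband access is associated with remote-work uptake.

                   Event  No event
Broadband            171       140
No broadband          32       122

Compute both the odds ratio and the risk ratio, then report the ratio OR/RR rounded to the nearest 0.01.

1.76

Cells: a = 171, b = 140, c = 32, d = 122.
OR = (171·122)/(140·32) = 20862/4480 = 4.65670
Risk in exposed = 171/311 = 0.54984; risk in unexposed = 32/154 = 0.20779; RR = 2.64610
OR/RR = 4.65670 / 2.64610 = 1.75983
The outcome is not rare, so the OR lies further from 1 than the RR.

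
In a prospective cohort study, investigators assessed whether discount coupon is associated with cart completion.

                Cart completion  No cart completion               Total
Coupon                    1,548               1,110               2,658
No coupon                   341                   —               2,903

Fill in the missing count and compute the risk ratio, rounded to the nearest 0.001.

The missing cell is in the unexposed row: 2903 − 341 = 2562.
So a = 1548, b = 1110, c = 341, d = 2562.
RR = [a/(a+b)] / [c/(c+d)] = (1548/2658) / (341/2903) = 0.58239/0.11746 = 4.95802

4.958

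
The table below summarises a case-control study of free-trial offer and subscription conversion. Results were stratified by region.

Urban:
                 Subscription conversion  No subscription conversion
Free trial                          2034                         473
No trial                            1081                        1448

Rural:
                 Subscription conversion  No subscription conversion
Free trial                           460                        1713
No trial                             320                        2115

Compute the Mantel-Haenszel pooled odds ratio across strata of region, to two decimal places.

OR_MH = Σ(aᵢdᵢ/nᵢ) / Σ(bᵢcᵢ/nᵢ), where nᵢ is the stratum total.
Stratum 1 (Urban): n = 5036; a·d/n = 2034·1448/5036 = 584.8356; b·c/n = 473·1081/5036 = 101.5316
Stratum 2 (Rural): n = 4608; a·d/n = 460·2115/4608 = 211.1328; b·c/n = 1713·320/4608 = 118.9583
OR_MH = (584.8356 + 211.1328) / (101.5316 + 118.9583) = 795.9684 / 220.4899 = 3.61000

3.61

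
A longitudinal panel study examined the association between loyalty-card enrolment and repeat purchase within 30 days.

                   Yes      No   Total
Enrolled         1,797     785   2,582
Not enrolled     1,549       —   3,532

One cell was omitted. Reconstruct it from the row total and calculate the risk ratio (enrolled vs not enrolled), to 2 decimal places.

The missing cell is in the unexposed row: 3532 − 1549 = 1983.
So a = 1797, b = 785, c = 1549, d = 1983.
RR = [a/(a+b)] / [c/(c+d)] = (1797/2582) / (1549/3532) = 0.69597/0.43856 = 1.58694

1.59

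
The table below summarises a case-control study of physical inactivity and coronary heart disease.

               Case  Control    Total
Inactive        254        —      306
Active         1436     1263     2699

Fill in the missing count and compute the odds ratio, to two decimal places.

The missing cell is in the exposed row: 306 − 254 = 52.
So a = 254, b = 52, c = 1436, d = 1263.
OR = (a·d)/(b·c) = (254 × 1263) / (52 × 1436) = 320802 / 74672 = 4.29615

4.30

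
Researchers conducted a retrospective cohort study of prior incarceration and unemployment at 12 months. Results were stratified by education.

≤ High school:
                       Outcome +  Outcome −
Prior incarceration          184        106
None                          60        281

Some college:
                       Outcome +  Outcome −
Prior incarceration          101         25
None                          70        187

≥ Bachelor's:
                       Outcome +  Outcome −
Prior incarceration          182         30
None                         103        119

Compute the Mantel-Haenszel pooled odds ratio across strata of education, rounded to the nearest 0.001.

8.322

OR_MH = Σ(aᵢdᵢ/nᵢ) / Σ(bᵢcᵢ/nᵢ), where nᵢ is the stratum total.
Stratum 1 (≤ High school): n = 631; a·d/n = 184·281/631 = 81.9398; b·c/n = 106·60/631 = 10.0792
Stratum 2 (Some college): n = 383; a·d/n = 101·187/383 = 49.3133; b·c/n = 25·70/383 = 4.5692
Stratum 3 (≥ Bachelor's): n = 434; a·d/n = 182·119/434 = 49.9032; b·c/n = 30·103/434 = 7.1198
OR_MH = (81.9398 + 49.3133 + 49.9032) / (10.0792 + 4.5692 + 7.1198) = 181.1563 / 21.7682 = 8.32205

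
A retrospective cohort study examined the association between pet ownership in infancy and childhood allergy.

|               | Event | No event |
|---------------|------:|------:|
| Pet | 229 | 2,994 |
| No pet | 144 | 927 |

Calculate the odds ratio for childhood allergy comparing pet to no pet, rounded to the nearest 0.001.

0.492

Cells: a = 229, b = 2994, c = 144, d = 927.
OR = (a·d)/(b·c) = (229 × 927) / (2994 × 144) = 212283 / 431136 = 0.49238
Exposure is associated with lower odds of childhood allergy (OR = 0.49 < 1).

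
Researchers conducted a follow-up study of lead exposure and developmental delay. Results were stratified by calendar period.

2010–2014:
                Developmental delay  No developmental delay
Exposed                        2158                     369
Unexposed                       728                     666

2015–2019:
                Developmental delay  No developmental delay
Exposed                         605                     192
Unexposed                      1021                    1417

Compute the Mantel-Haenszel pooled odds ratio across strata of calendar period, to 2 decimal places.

OR_MH = Σ(aᵢdᵢ/nᵢ) / Σ(bᵢcᵢ/nᵢ), where nᵢ is the stratum total.
Stratum 1 (2010–2014): n = 3921; a·d/n = 2158·666/3921 = 366.5463; b·c/n = 369·728/3921 = 68.5111
Stratum 2 (2015–2019): n = 3235; a·d/n = 605·1417/3235 = 265.0031; b·c/n = 192·1021/3235 = 60.5972
OR_MH = (366.5463 + 265.0031) / (68.5111 + 60.5972) = 631.5494 / 129.1083 = 4.89162

4.89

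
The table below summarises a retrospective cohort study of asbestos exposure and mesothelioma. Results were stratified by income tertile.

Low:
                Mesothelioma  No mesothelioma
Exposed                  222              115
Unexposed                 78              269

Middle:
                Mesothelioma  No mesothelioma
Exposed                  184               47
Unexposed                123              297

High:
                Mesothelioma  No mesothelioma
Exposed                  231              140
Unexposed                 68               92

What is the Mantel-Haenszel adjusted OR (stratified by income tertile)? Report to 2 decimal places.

5.29

OR_MH = Σ(aᵢdᵢ/nᵢ) / Σ(bᵢcᵢ/nᵢ), where nᵢ is the stratum total.
Stratum 1 (Low): n = 684; a·d/n = 222·269/684 = 87.3070; b·c/n = 115·78/684 = 13.1140
Stratum 2 (Middle): n = 651; a·d/n = 184·297/651 = 83.9447; b·c/n = 47·123/651 = 8.8802
Stratum 3 (High): n = 531; a·d/n = 231·92/531 = 40.0226; b·c/n = 140·68/531 = 17.9284
OR_MH = (87.3070 + 83.9447 + 40.0226) / (13.1140 + 8.8802 + 17.9284) = 211.2743 / 39.9227 = 5.29209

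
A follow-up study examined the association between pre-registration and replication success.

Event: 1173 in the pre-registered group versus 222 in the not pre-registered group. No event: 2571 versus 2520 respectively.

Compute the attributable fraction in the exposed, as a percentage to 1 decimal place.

74.2

From the description: a = 1173, b = 2571, c = 222, d = 2520.
Risk in exposed = 1173/3744 = 0.31330; risk in unexposed = 222/2742 = 0.08096.
RR = 0.31330/0.08096 = 3.86969
AR% = (RR − 1)/RR × 100 = (3.86969 − 1)/3.86969 × 100 = 74.1582%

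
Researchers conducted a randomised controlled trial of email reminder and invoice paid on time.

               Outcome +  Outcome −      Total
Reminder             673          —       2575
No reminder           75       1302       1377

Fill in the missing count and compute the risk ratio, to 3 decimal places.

4.799

The missing cell is in the exposed row: 2575 − 673 = 1902.
So a = 673, b = 1902, c = 75, d = 1302.
RR = [a/(a+b)] / [c/(c+d)] = (673/2575) / (75/1377) = 0.26136/0.05447 = 4.79856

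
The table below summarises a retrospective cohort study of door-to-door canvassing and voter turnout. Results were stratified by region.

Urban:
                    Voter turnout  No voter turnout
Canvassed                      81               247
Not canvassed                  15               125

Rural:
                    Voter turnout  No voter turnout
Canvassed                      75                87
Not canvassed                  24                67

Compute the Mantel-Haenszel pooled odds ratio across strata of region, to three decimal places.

2.566

OR_MH = Σ(aᵢdᵢ/nᵢ) / Σ(bᵢcᵢ/nᵢ), where nᵢ is the stratum total.
Stratum 1 (Urban): n = 468; a·d/n = 81·125/468 = 21.6346; b·c/n = 247·15/468 = 7.9167
Stratum 2 (Rural): n = 253; a·d/n = 75·67/253 = 19.8617; b·c/n = 87·24/253 = 8.2530
OR_MH = (21.6346 + 19.8617) / (7.9167 + 8.2530) = 41.4963 / 16.1696 = 2.56631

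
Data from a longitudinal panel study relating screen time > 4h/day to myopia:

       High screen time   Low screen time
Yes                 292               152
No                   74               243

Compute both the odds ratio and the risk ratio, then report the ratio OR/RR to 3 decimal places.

Reading the table with exposure as columns: a = 292 (High screen time, case), b = 74 (High screen time, non-case), c = 152 (Low screen time, case), d = 243.
OR = (292·243)/(74·152) = 70956/11248 = 6.30832
Risk in exposed = 292/366 = 0.79781; risk in unexposed = 152/395 = 0.38481; RR = 2.07327
OR/RR = 6.30832 / 2.07327 = 3.04270
The outcome is not rare, so the OR lies further from 1 than the RR.

3.043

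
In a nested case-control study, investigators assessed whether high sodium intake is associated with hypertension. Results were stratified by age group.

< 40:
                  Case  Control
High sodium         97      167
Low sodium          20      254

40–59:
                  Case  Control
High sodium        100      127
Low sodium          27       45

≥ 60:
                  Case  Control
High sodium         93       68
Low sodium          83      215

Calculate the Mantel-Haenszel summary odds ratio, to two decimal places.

3.48

OR_MH = Σ(aᵢdᵢ/nᵢ) / Σ(bᵢcᵢ/nᵢ), where nᵢ is the stratum total.
Stratum 1 (< 40): n = 538; a·d/n = 97·254/538 = 45.7955; b·c/n = 167·20/538 = 6.2082
Stratum 2 (40–59): n = 299; a·d/n = 100·45/299 = 15.0502; b·c/n = 127·27/299 = 11.4682
Stratum 3 (≥ 60): n = 459; a·d/n = 93·215/459 = 43.5621; b·c/n = 68·83/459 = 12.2963
OR_MH = (45.7955 + 15.0502 + 43.5621) / (6.2082 + 11.4682 + 12.2963) = 104.4078 / 29.9727 = 3.48343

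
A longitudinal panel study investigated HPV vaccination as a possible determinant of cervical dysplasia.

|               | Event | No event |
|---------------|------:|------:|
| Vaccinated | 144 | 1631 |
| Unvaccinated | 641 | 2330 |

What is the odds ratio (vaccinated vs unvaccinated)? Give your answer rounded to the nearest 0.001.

Cells: a = 144, b = 1631, c = 641, d = 2330.
OR = (a·d)/(b·c) = (144 × 2330) / (1631 × 641) = 335520 / 1045471 = 0.32093
Exposure is associated with lower odds of cervical dysplasia (OR = 0.32 < 1).

0.321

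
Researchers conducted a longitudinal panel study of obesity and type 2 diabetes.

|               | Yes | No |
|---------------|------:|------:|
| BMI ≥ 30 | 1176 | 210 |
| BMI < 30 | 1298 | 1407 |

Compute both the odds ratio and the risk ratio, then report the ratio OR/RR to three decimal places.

3.433

Cells: a = 1176, b = 210, c = 1298, d = 1407.
OR = (1176·1407)/(210·1298) = 1654632/272580 = 6.07026
Risk in exposed = 1176/1386 = 0.84848; risk in unexposed = 1298/2705 = 0.47985; RR = 1.76822
OR/RR = 6.07026 / 1.76822 = 3.43298
The outcome is not rare, so the OR lies further from 1 than the RR.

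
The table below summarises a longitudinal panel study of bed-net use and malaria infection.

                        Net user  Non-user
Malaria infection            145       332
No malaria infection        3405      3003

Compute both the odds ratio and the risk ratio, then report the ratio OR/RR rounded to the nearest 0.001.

0.939

Reading the table with exposure as columns: a = 145 (Net user, case), b = 3405 (Net user, non-case), c = 332 (Non-user, case), d = 3003.
OR = (145·3003)/(3405·332) = 435435/1130460 = 0.38518
Risk in exposed = 145/3550 = 0.04085; risk in unexposed = 332/3335 = 0.09955; RR = 0.41030
OR/RR = 0.38518 / 0.41030 = 0.93879
The outcome is rare in both groups, so OR ≈ RR (ratio near 1).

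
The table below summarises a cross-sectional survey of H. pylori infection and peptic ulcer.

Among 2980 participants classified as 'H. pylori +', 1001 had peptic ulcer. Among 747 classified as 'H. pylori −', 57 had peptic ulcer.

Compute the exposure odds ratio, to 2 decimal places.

From the description: a = 1001, b = 1979, c = 57, d = 690.
OR = (a·d)/(b·c) = (1001 × 690) / (1979 × 57) = 690690 / 112803 = 6.12298
The odds of peptic ulcer are about 6.12 times as high in the h. pylori + group.

6.12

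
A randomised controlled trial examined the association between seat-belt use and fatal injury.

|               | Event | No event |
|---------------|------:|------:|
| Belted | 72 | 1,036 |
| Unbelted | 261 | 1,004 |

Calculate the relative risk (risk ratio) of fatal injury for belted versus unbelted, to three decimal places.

Cells: a = 72, b = 1036, c = 261, d = 1004.
Risk in exposed = 72/1108 = 0.06498; risk in unexposed = 261/1265 = 0.20632.
RR = 0.06498 / 0.20632 = 0.31495
The risk is 69% lower among the exposed than among the unexposed.

0.315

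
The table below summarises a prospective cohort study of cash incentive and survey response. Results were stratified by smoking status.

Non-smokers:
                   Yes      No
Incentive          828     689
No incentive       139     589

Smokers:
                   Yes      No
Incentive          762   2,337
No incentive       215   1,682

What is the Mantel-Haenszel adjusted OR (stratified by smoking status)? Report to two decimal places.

3.31

OR_MH = Σ(aᵢdᵢ/nᵢ) / Σ(bᵢcᵢ/nᵢ), where nᵢ is the stratum total.
Stratum 1 (Non-smokers): n = 2245; a·d/n = 828·589/2245 = 217.2347; b·c/n = 689·139/2245 = 42.6597
Stratum 2 (Smokers): n = 4996; a·d/n = 762·1682/4996 = 256.5420; b·c/n = 2337·215/4996 = 100.5715
OR_MH = (217.2347 + 256.5420) / (42.6597 + 100.5715) = 473.7768 / 143.2311 = 3.30778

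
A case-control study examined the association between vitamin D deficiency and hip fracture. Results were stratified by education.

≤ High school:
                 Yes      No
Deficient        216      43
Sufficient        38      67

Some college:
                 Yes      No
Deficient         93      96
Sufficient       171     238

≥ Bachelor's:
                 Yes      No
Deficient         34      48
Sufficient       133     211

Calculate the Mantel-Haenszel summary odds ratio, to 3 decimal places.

1.995

OR_MH = Σ(aᵢdᵢ/nᵢ) / Σ(bᵢcᵢ/nᵢ), where nᵢ is the stratum total.
Stratum 1 (≤ High school): n = 364; a·d/n = 216·67/364 = 39.7582; b·c/n = 43·38/364 = 4.4890
Stratum 2 (Some college): n = 598; a·d/n = 93·238/598 = 37.0134; b·c/n = 96·171/598 = 27.4515
Stratum 3 (≥ Bachelor's): n = 426; a·d/n = 34·211/426 = 16.8404; b·c/n = 48·133/426 = 14.9859
OR_MH = (39.7582 + 37.0134 + 16.8404) / (4.4890 + 27.4515 + 14.9859) = 93.6120 / 46.9264 = 1.99487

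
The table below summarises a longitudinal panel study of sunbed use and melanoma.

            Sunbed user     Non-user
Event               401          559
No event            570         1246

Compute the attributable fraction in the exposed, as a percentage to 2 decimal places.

25.01

Reading the table with exposure as columns: a = 401 (Sunbed user, case), b = 570 (Sunbed user, non-case), c = 559 (Non-user, case), d = 1246.
Risk in exposed = 401/971 = 0.41298; risk in unexposed = 559/1805 = 0.30970.
RR = 0.41298/0.30970 = 1.33349
AR% = (RR − 1)/RR × 100 = (1.33349 − 1)/1.33349 × 100 = 25.0089%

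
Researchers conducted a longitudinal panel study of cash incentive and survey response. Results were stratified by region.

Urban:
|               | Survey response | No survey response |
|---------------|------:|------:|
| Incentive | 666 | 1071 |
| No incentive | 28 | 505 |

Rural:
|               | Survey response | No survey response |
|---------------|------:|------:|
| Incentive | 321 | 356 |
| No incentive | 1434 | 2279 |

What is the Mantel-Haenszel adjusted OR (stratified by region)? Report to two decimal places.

OR_MH = Σ(aᵢdᵢ/nᵢ) / Σ(bᵢcᵢ/nᵢ), where nᵢ is the stratum total.
Stratum 1 (Urban): n = 2270; a·d/n = 666·505/2270 = 148.1630; b·c/n = 1071·28/2270 = 13.2106
Stratum 2 (Rural): n = 4390; a·d/n = 321·2279/4390 = 166.6421; b·c/n = 356·1434/4390 = 116.2879
OR_MH = (148.1630 + 166.6421) / (13.2106 + 116.2879) = 314.8051 / 129.4985 = 2.43096

2.43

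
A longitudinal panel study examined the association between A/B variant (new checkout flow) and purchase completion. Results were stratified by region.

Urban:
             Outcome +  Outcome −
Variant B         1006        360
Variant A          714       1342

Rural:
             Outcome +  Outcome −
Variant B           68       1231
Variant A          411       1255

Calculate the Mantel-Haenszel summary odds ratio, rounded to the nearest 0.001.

OR_MH = Σ(aᵢdᵢ/nᵢ) / Σ(bᵢcᵢ/nᵢ), where nᵢ is the stratum total.
Stratum 1 (Urban): n = 3422; a·d/n = 1006·1342/3422 = 394.5213; b·c/n = 360·714/3422 = 75.1140
Stratum 2 (Rural): n = 2965; a·d/n = 68·1255/2965 = 28.7825; b·c/n = 1231·411/2965 = 170.6378
OR_MH = (394.5213 + 28.7825) / (75.1140 + 170.6378) = 423.3038 / 245.7517 = 1.72249

1.722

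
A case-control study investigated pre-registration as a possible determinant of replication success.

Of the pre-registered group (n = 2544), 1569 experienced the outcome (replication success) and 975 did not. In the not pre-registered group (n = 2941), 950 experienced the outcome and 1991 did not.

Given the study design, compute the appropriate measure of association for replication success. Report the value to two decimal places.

From the description: a = 1569, b = 975, c = 950, d = 1991.
This is a case-control study: participants were sampled on outcome status, so risks in the source population cannot be estimated directly — relative risk is not valid here. The odds ratio is the appropriate measure.
OR = (a·d)/(b·c) = (1569 × 1991) / (975 × 950) = 3123879 / 926250 = 3.37261

3.37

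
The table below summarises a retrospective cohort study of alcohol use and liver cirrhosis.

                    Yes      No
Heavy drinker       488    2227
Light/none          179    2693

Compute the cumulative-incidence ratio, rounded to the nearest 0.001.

Cells: a = 488, b = 2227, c = 179, d = 2693.
Risk in exposed = 488/2715 = 0.17974; risk in unexposed = 179/2872 = 0.06233.
RR = 0.17974 / 0.06233 = 2.88391
The risk among the exposed is 2.88 times that among the unexposed.

2.884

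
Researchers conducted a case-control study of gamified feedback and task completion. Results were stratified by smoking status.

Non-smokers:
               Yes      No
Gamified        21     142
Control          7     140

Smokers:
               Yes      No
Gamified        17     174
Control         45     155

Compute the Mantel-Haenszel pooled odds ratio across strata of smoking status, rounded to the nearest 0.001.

OR_MH = Σ(aᵢdᵢ/nᵢ) / Σ(bᵢcᵢ/nᵢ), where nᵢ is the stratum total.
Stratum 1 (Non-smokers): n = 310; a·d/n = 21·140/310 = 9.4839; b·c/n = 142·7/310 = 3.2065
Stratum 2 (Smokers): n = 391; a·d/n = 17·155/391 = 6.7391; b·c/n = 174·45/391 = 20.0256
OR_MH = (9.4839 + 6.7391) / (3.2065 + 20.0256) = 16.2230 / 23.2320 = 0.69830

0.698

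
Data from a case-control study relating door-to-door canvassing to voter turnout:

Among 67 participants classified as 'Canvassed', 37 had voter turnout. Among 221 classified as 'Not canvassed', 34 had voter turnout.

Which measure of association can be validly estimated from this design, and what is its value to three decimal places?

From the description: a = 37, b = 30, c = 34, d = 187.
This is a case-control study: participants were sampled on outcome status, so risks in the source population cannot be estimated directly — relative risk is not valid here. The odds ratio is the appropriate measure.
OR = (a·d)/(b·c) = (37 × 187) / (30 × 34) = 6919 / 1020 = 6.78333

6.783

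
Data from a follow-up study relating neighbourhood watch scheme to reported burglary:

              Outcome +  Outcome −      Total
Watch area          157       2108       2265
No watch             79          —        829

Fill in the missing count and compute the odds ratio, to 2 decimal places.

The missing cell is in the unexposed row: 829 − 79 = 750.
So a = 157, b = 2108, c = 79, d = 750.
OR = (a·d)/(b·c) = (157 × 750) / (2108 × 79) = 117750 / 166532 = 0.70707

0.71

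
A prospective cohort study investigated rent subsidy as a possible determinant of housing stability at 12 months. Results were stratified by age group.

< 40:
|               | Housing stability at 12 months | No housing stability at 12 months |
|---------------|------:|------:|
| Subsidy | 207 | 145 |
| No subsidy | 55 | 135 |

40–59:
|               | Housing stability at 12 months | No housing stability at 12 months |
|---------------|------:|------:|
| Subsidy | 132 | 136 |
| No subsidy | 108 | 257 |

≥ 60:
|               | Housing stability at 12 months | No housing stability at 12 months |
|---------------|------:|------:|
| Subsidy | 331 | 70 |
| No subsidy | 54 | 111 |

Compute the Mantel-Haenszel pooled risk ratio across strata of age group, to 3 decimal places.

2.048

RR_MH = Σ(aᵢ·n₀ᵢ/nᵢ) / Σ(cᵢ·n₁ᵢ/nᵢ), with n₁ᵢ = aᵢ+bᵢ (exposed), n₀ᵢ = cᵢ+dᵢ (unexposed), nᵢ = n₁ᵢ+n₀ᵢ.
Stratum 1 (< 40): n₁ = 352, n₀ = 190, n = 542; a·n₀/n = 207·190/542 = 72.5646; c·n₁/n = 55·352/542 = 35.7196
Stratum 2 (40–59): n₁ = 268, n₀ = 365, n = 633; a·n₀/n = 132·365/633 = 76.1137; c·n₁/n = 108·268/633 = 45.7251
Stratum 3 (≥ 60): n₁ = 401, n₀ = 165, n = 566; a·n₀/n = 331·165/566 = 96.4929; c·n₁/n = 54·401/566 = 38.2580
RR_MH = (72.5646 + 76.1137 + 96.4929) / (35.7196 + 45.7251 + 38.2580) = 245.1713 / 119.7026 = 2.04817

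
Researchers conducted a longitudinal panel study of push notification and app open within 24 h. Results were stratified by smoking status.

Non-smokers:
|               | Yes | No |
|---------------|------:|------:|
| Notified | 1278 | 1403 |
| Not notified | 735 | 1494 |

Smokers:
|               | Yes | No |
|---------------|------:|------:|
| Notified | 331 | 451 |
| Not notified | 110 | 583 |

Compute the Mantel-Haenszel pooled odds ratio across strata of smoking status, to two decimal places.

OR_MH = Σ(aᵢdᵢ/nᵢ) / Σ(bᵢcᵢ/nᵢ), where nᵢ is the stratum total.
Stratum 1 (Non-smokers): n = 4910; a·d/n = 1278·1494/4910 = 388.8660; b·c/n = 1403·735/4910 = 210.0214
Stratum 2 (Smokers): n = 1475; a·d/n = 331·583/1475 = 130.8292; b·c/n = 451·110/1475 = 33.6339
OR_MH = (388.8660 + 130.8292) / (210.0214 + 33.6339) = 519.6951 / 243.6553 = 2.13291

2.13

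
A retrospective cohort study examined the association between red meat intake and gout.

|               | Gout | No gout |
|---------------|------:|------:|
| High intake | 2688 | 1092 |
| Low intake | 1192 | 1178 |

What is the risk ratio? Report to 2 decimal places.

1.41

Cells: a = 2688, b = 1092, c = 1192, d = 1178.
Risk in exposed = 2688/3780 = 0.71111; risk in unexposed = 1192/2370 = 0.50295.
RR = 0.71111 / 0.50295 = 1.41387
The risk among the exposed is 1.41 times that among the unexposed.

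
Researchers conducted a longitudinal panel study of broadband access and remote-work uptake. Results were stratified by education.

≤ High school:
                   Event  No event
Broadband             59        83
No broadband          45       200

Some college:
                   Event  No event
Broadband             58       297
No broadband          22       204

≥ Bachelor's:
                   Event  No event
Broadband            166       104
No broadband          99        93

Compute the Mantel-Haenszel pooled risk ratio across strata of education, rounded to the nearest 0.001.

1.468

RR_MH = Σ(aᵢ·n₀ᵢ/nᵢ) / Σ(cᵢ·n₁ᵢ/nᵢ), with n₁ᵢ = aᵢ+bᵢ (exposed), n₀ᵢ = cᵢ+dᵢ (unexposed), nᵢ = n₁ᵢ+n₀ᵢ.
Stratum 1 (≤ High school): n₁ = 142, n₀ = 245, n = 387; a·n₀/n = 59·245/387 = 37.3514; c·n₁/n = 45·142/387 = 16.5116
Stratum 2 (Some college): n₁ = 355, n₀ = 226, n = 581; a·n₀/n = 58·226/581 = 22.5611; c·n₁/n = 22·355/581 = 13.4423
Stratum 3 (≥ Bachelor's): n₁ = 270, n₀ = 192, n = 462; a·n₀/n = 166·192/462 = 68.9870; c·n₁/n = 99·270/462 = 57.8571
RR_MH = (37.3514 + 22.5611 + 68.9870) / (16.5116 + 13.4423 + 57.8571) = 128.8995 / 87.8111 = 1.46792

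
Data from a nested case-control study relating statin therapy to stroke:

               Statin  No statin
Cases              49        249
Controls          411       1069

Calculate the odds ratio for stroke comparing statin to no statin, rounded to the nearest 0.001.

0.512

Reading the table with exposure as columns: a = 49 (Statin, case), b = 411 (Statin, non-case), c = 249 (No statin, case), d = 1069.
OR = (a·d)/(b·c) = (49 × 1069) / (411 × 249) = 52381 / 102339 = 0.51184
Exposure is associated with lower odds of stroke (OR = 0.51 < 1).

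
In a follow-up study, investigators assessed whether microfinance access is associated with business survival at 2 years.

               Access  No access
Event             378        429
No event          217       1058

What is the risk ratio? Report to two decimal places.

Reading the table with exposure as columns: a = 378 (Access, case), b = 217 (Access, non-case), c = 429 (No access, case), d = 1058.
Risk in exposed = 378/595 = 0.63529; risk in unexposed = 429/1487 = 0.28850.
RR = 0.63529 / 0.28850 = 2.20206
The risk among the exposed is 2.20 times that among the unexposed.

2.20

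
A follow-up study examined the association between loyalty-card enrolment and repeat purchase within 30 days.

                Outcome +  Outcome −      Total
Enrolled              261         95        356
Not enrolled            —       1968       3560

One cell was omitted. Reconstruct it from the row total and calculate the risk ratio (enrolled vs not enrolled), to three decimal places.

The missing cell is in the unexposed row: 3560 − 1968 = 1592.
So a = 261, b = 95, c = 1592, d = 1968.
RR = [a/(a+b)] / [c/(c+d)] = (261/356) / (1592/3560) = 0.73315/0.44719 = 1.63945

1.639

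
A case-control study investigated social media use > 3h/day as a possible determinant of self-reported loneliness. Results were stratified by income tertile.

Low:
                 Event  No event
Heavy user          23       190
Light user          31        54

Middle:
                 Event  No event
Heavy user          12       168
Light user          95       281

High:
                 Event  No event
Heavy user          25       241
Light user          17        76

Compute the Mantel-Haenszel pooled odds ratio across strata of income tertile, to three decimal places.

OR_MH = Σ(aᵢdᵢ/nᵢ) / Σ(bᵢcᵢ/nᵢ), where nᵢ is the stratum total.
Stratum 1 (Low): n = 298; a·d/n = 23·54/298 = 4.1678; b·c/n = 190·31/298 = 19.7651
Stratum 2 (Middle): n = 556; a·d/n = 12·281/556 = 6.0647; b·c/n = 168·95/556 = 28.7050
Stratum 3 (High): n = 359; a·d/n = 25·76/359 = 5.2925; b·c/n = 241·17/359 = 11.4123
OR_MH = (4.1678 + 6.0647 + 5.2925) / (19.7651 + 28.7050 + 11.4123) = 15.5250 / 59.8824 = 0.25926

0.259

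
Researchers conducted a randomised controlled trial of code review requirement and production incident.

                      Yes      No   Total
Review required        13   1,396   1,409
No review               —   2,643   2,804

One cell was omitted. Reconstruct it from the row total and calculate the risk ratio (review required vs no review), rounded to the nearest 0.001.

0.161

The missing cell is in the unexposed row: 2804 − 2643 = 161.
So a = 13, b = 1396, c = 161, d = 2643.
RR = [a/(a+b)] / [c/(c+d)] = (13/1409) / (161/2804) = 0.00923/0.05742 = 0.16069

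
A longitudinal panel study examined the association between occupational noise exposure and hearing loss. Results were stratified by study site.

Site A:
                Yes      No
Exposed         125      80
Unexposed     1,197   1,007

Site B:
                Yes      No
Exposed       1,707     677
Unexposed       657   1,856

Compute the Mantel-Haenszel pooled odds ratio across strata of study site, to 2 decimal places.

5.35

OR_MH = Σ(aᵢdᵢ/nᵢ) / Σ(bᵢcᵢ/nᵢ), where nᵢ is the stratum total.
Stratum 1 (Site A): n = 2409; a·d/n = 125·1007/2409 = 52.2520; b·c/n = 80·1197/2409 = 39.7509
Stratum 2 (Site B): n = 4897; a·d/n = 1707·1856/4897 = 646.9659; b·c/n = 677·657/4897 = 90.8289
OR_MH = (52.2520 + 646.9659) / (39.7509 + 90.8289) = 699.2179 / 130.5798 = 5.35472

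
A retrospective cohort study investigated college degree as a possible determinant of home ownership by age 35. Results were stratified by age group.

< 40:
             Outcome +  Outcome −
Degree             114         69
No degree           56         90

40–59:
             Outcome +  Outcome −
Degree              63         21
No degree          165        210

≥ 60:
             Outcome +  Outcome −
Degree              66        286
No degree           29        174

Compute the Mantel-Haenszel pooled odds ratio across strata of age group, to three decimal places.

2.357

OR_MH = Σ(aᵢdᵢ/nᵢ) / Σ(bᵢcᵢ/nᵢ), where nᵢ is the stratum total.
Stratum 1 (< 40): n = 329; a·d/n = 114·90/329 = 31.1854; b·c/n = 69·56/329 = 11.7447
Stratum 2 (40–59): n = 459; a·d/n = 63·210/459 = 28.8235; b·c/n = 21·165/459 = 7.5490
Stratum 3 (≥ 60): n = 555; a·d/n = 66·174/555 = 20.6919; b·c/n = 286·29/555 = 14.9441
OR_MH = (31.1854 + 28.8235 + 20.6919) / (11.7447 + 7.5490 + 14.9441) = 80.7008 / 34.2378 = 2.35707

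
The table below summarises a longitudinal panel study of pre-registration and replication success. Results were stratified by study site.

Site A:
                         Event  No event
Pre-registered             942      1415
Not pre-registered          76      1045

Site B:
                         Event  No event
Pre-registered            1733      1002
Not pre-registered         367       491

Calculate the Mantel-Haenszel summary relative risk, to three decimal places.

2.168

RR_MH = Σ(aᵢ·n₀ᵢ/nᵢ) / Σ(cᵢ·n₁ᵢ/nᵢ), with n₁ᵢ = aᵢ+bᵢ (exposed), n₀ᵢ = cᵢ+dᵢ (unexposed), nᵢ = n₁ᵢ+n₀ᵢ.
Stratum 1 (Site A): n₁ = 2357, n₀ = 1121, n = 3478; a·n₀/n = 942·1121/3478 = 303.6176; c·n₁/n = 76·2357/3478 = 51.5043
Stratum 2 (Site B): n₁ = 2735, n₀ = 858, n = 3593; a·n₀/n = 1733·858/3593 = 413.8363; c·n₁/n = 367·2735/3593 = 279.3613
RR_MH = (303.6176 + 413.8363) / (51.5043 + 279.3613) = 717.4539 / 330.8656 = 2.16842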